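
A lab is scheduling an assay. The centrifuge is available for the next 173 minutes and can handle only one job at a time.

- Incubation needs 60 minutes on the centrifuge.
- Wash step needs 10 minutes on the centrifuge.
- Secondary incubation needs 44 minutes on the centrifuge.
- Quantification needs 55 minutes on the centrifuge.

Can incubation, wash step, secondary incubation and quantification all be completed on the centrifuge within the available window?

Running back to back, the jobs need 60 + 10 + 44 + 55 = 169 minutes on the centrifuge.
Since 169 ≤ 173, they fit within the window.

Yes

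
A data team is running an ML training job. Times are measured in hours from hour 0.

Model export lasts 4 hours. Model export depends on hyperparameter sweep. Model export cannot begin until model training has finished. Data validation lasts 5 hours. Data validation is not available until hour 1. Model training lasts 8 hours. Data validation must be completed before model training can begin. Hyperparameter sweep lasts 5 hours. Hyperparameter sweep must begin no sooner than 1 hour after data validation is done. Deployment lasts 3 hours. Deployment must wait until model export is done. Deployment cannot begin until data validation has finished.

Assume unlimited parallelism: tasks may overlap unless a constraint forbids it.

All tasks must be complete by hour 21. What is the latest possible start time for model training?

6

To finish by hour 21, deployment (duration 3) must start no later than hour 18.
Model export feeds into deployment (must start by hour 18); so model export must finish by hour 18 and therefore start by hour 14.
Model training must finish before model export (must start by hour 14). With an 8-hour duration, model training must start by 14 − 8 = hour 6.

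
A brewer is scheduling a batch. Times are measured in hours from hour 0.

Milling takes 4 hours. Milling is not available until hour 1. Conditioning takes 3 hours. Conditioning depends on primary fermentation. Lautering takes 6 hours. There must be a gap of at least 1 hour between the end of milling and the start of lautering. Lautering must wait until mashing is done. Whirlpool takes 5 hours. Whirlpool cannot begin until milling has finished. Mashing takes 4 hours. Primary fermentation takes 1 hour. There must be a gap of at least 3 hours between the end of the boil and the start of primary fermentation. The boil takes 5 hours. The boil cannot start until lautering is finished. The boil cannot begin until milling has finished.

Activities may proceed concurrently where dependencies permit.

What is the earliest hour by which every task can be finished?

24

Mashing can start immediately at hour 0; it finishes at hour 4.
Milling waits on its own release at hour 1, so it starts at hour 1 and finishes at 1 + 4 = hour 5.
Whirlpool cannot begin until milling (finishes hour 5). It runs from hour 5 to 5 + 5 = hour 10.
Lautering has to wait for milling (finishes hour 5, plus 1-hour gap → hour 6); mashing (finishes hour 4). The latest of these is hour 6, so lautering runs hour 6 to 6 + 6 = hour 12.
The boil needs all of lautering (finishes hour 12); milling (finishes hour 5). That puts its earliest start at hour 12; it finishes at 12 + 5 = hour 17.
After the boil (finishes hour 17, plus 3-hour gap → hour 20), primary fermentation can start at hour 20 and finishes at hour 21.
Conditioning waits on primary fermentation (finishes hour 21), so it starts at hour 21 and finishes at 21 + 3 = hour 24.
All tasks are finished once the last one completes. Finish times: Milling at 5, Mashing at 4, Lautering at 12, The boil at 17, Whirlpool at 10, Primary fermentation at 21, Conditioning at 24. The latest is hour 24.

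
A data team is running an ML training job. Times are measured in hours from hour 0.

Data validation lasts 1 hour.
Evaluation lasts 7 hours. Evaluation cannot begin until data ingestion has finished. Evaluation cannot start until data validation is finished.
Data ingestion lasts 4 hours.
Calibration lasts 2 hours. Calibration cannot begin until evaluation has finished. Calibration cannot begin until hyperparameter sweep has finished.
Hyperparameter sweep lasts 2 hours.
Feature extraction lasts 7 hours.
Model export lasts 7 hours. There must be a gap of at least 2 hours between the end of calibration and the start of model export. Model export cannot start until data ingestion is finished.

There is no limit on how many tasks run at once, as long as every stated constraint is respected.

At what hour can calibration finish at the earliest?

13

Hyperparameter sweep can start immediately at hour 0; it finishes at hour 2.
Data validation has no prerequisites, so it starts at hour 0 and finishes at hour 1.
Nothing blocks data ingestion, so it runs from hour 0 to hour 4.
Evaluation cannot start until data ingestion (finishes hour 4); data validation (finishes hour 1). The controlling bound is hour 4, so evaluation finishes at 4 + 7 = hour 11.
Calibration needs all of evaluation (finishes hour 11); hyperparameter sweep (finishes hour 2). That puts its earliest start at hour 11; it finishes at 11 + 2 = hour 13.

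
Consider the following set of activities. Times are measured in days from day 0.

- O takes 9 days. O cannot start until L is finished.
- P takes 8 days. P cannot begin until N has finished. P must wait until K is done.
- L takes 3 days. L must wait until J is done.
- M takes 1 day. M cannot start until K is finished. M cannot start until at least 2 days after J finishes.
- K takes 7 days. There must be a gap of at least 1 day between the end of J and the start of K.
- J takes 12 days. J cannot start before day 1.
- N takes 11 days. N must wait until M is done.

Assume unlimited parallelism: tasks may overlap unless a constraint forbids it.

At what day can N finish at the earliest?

33

J waits on its own release at day 1, so it starts at day 1 and finishes at 1 + 12 = day 13.
After J (finishes day 13, plus 1-day gap → day 14), K can start at day 14 and finishes at day 21.
M has to wait for K (finishes day 21); J (finishes day 13, plus 2-day gap → day 15). The latest of these is day 21, so M runs day 21 to 21 + 1 = day 22.
After M (finishes day 22), N can start at day 22 and finishes at day 33.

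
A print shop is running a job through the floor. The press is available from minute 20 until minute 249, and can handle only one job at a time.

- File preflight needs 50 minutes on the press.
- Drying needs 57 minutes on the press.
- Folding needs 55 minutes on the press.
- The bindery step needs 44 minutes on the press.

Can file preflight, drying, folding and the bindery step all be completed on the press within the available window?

Yes

The press window is 249 − 20 = 229 minutes.
Running back to back, the jobs need 50 + 57 + 55 + 44 = 206 minutes on the press.
Since 206 ≤ 229, they fit within the window.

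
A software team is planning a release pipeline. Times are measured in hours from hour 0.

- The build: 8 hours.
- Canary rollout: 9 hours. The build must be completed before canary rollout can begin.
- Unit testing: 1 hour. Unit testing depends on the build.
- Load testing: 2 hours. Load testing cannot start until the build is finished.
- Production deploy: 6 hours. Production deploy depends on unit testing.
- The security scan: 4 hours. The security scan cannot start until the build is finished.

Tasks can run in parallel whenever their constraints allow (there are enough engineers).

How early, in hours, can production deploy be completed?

The build has no prerequisites, so it starts at hour 0 and finishes at hour 8.
Unit testing cannot begin until the build (finishes hour 8). It runs from hour 8 to 8 + 1 = hour 9.
After unit testing (finishes hour 9), production deploy can start at hour 9 and finishes at hour 15.

15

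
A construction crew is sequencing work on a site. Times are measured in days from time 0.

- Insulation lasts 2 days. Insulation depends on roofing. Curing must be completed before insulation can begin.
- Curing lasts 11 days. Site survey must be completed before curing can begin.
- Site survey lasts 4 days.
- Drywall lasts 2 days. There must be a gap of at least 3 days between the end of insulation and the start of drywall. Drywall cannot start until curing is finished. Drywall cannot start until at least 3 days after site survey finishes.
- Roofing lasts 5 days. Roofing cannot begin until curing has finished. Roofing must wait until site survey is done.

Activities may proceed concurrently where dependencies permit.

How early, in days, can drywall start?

Site survey can start immediately at day 0; it finishes at day 4.
Curing waits on site survey (finishes day 4), so it starts at day 4 and finishes at 4 + 11 = day 15.
Roofing cannot start until curing (finishes day 15); site survey (finishes day 4). The controlling bound is day 15, so roofing finishes at 15 + 5 = day 20.
Insulation needs all of roofing (finishes day 20); curing (finishes day 15). That puts its earliest start at day 20; it finishes at 20 + 2 = day 22.
Drywall waits on insulation (finishes day 22, plus 3-day gap → day 25); curing (finishes day 15); site survey (finishes day 4, plus 3-day gap → day 7). The latest of these is day 25, which is the earliest drywall can start.

25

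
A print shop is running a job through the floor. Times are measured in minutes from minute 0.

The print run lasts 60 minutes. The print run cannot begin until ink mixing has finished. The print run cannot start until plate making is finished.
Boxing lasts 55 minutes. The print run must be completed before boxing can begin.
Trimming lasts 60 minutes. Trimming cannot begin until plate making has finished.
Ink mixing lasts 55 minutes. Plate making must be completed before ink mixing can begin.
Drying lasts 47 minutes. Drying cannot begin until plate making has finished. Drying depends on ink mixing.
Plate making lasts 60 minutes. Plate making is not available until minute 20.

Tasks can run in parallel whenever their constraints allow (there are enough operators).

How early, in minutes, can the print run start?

135

Plate making waits on its own release at minute 20, so it starts at minute 20 and finishes at 20 + 60 = minute 80.
After plate making (finishes minute 80), ink mixing can start at minute 80 and finishes at minute 135.
The print run waits on ink mixing (finishes minute 135); plate making (finishes minute 80). The latest of these is minute 135, which is the earliest the print run can start.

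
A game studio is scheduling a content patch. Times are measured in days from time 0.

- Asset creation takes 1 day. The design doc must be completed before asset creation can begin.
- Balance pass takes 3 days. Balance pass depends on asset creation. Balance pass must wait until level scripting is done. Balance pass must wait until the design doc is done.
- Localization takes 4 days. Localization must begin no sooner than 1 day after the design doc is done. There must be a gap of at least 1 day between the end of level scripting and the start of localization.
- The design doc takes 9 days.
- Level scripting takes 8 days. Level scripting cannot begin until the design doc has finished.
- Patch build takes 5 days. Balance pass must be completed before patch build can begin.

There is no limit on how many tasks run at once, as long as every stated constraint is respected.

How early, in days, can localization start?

The design doc has no prerequisites, so it starts at day 0 and finishes at day 9.
After the design doc (finishes day 9), level scripting can start at day 9 and finishes at day 17.
Localization waits on the design doc (finishes day 9, plus 1-day gap → day 10); level scripting (finishes day 17, plus 1-day gap → day 18). The latest of these is day 18, which is the earliest localization can start.

18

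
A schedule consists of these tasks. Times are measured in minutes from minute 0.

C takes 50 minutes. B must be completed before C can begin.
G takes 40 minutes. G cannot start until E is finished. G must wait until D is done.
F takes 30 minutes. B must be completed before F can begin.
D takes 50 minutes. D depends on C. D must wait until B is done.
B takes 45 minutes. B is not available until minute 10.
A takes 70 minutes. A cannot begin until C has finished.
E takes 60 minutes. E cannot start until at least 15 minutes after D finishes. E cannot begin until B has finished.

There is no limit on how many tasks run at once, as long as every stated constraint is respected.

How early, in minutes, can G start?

230

B waits on its own release at minute 10, so it starts at minute 10 and finishes at 10 + 45 = minute 55.
C cannot begin until B (finishes minute 55). It runs from minute 55 to 55 + 50 = minute 105.
D needs all of C (finishes minute 105); B (finishes minute 55). That puts its earliest start at minute 105; it finishes at 105 + 50 = minute 155.
E has to wait for D (finishes minute 155, plus 15-minute gap → minute 170); B (finishes minute 55). The latest of these is minute 170, so E runs minute 170 to 170 + 60 = minute 230.
G waits on E (finishes minute 230); D (finishes minute 155). The latest of these is minute 230, which is the earliest G can start.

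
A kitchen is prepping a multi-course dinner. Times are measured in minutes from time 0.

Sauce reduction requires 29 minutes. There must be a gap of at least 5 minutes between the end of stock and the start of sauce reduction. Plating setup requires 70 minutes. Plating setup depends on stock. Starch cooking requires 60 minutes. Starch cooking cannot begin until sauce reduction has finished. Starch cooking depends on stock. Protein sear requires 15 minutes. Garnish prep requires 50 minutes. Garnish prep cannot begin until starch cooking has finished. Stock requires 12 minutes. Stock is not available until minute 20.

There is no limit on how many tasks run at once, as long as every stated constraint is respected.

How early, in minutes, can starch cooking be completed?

Stock waits on its own release at minute 20, so it starts at minute 20 and finishes at 20 + 12 = minute 32.
After stock (finishes minute 32, plus 5-minute gap → minute 37), sauce reduction can start at minute 37 and finishes at minute 66.
Starch cooking needs all of sauce reduction (finishes minute 66); stock (finishes minute 32). That puts its earliest start at minute 66; it finishes at 66 + 60 = minute 126.

126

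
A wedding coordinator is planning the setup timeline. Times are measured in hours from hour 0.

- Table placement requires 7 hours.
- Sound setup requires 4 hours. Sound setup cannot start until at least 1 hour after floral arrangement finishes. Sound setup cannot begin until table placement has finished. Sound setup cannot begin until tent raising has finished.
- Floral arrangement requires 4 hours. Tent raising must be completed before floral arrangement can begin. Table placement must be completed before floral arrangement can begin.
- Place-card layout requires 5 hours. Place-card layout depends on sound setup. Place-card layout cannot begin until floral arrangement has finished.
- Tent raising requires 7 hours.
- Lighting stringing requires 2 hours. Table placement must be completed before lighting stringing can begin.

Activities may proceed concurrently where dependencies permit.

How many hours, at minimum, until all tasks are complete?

21

Table placement has no prerequisites, so it starts at hour 0 and finishes at hour 7.
Lighting stringing cannot begin until table placement (finishes hour 7). It runs from hour 7 to 7 + 2 = hour 9.
Tent raising can start immediately at hour 0; it finishes at hour 7.
Floral arrangement has to wait for tent raising (finishes hour 7); table placement (finishes hour 7). The latest of these is hour 7, so floral arrangement runs hour 7 to 7 + 4 = hour 11.
Sound setup cannot start until floral arrangement (finishes hour 11, plus 1-hour gap → hour 12); table placement (finishes hour 7); tent raising (finishes hour 7). The controlling bound is hour 12, so sound setup finishes at 12 + 4 = hour 16.
For place-card layout: sound setup (finishes hour 16); floral arrangement (finishes hour 11). Taking the maximum gives a start of hour 16, and it finishes at 16 + 5 = hour 21.
All tasks are finished once the last one completes. Finish times: Tent raising at 7, Table placement at 7, Floral arrangement at 11, Lighting stringing at 9, Sound setup at 16, Place-card layout at 21. The latest is hour 21.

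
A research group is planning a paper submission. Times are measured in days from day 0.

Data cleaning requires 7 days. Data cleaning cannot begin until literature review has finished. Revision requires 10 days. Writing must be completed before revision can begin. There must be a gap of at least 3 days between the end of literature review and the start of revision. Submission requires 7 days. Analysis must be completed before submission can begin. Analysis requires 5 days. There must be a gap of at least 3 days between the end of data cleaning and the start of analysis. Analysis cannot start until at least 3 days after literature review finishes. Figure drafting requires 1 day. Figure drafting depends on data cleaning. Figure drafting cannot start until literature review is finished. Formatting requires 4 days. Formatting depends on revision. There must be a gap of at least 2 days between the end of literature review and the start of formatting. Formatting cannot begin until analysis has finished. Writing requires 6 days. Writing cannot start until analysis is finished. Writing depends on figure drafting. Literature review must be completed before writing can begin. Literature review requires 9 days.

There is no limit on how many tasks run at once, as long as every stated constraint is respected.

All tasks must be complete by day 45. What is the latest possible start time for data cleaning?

To finish by day 45, formatting (duration 4) must start no later than day 41.
Since formatting (must start by day 41) depends on it, revision must finish by day 41. Backing off its 10-day duration gives a latest start of day 31.
Writing feeds into revision (must start by day 31); so writing must finish by day 31 and therefore start by day 25.
Submission has no dependents, so it just needs to finish by day 45. Starting by 45 − 7 = day 38 achieves that.
Analysis must finish in time for writing (must start by day 25); formatting (must start by day 41); submission (must start by day 38). The tightest is day 25, so analysis must start by 25 − 5 = day 20.
Figure drafting has to be done before writing (must start by day 25). That means finishing by day 25, i.e. starting by 25 − 1 = day 24.
Data cleaning must finish in time for analysis (must start by day 20, minus 3-day gap → day 17); figure drafting (must start by day 24). The tightest is day 17, so data cleaning must start by 17 − 7 = day 10.

10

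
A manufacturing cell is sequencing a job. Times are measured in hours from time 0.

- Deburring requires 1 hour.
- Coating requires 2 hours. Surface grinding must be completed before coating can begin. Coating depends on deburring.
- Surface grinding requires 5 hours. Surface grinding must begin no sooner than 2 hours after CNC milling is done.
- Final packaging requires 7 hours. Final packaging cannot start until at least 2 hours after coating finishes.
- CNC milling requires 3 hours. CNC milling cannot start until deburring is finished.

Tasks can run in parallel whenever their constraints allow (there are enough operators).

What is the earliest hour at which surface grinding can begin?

Deburring can start immediately at hour 0; it finishes at hour 1.
CNC milling cannot begin until deburring (finishes hour 1). It runs from hour 1 to 1 + 3 = hour 4.
Surface grinding waits on CNC milling (finishes hour 4, plus 2-hour gap → hour 6), so the earliest it can start is hour 6.

6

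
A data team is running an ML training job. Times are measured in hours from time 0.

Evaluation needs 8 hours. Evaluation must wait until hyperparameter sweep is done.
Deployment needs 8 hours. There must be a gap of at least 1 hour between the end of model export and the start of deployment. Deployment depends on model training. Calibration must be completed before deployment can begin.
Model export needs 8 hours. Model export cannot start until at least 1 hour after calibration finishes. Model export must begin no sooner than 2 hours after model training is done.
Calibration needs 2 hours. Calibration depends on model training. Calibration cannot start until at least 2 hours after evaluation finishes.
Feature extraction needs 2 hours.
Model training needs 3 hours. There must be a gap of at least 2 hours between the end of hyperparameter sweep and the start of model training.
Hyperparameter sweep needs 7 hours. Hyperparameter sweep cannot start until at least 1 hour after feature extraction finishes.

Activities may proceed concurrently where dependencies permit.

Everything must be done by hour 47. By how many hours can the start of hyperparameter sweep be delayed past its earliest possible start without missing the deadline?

Nothing blocks feature extraction, so it runs from hour 0 to hour 2.
After feature extraction (finishes hour 2, plus 1-hour gap → hour 3), hyperparameter sweep can start at hour 3 and finishes at hour 10.

Working backward from the deadline:
Deployment has no dependents, so it just needs to finish by hour 47. Starting by 47 − 8 = hour 39 achieves that.
Model export must finish before deployment (must start by hour 39, minus 1-hour gap → hour 38). With an 8-hour duration, model export must start by 38 − 8 = hour 30.
For calibration: model export (must start by hour 30, minus 1-hour gap → hour 29); deployment (must start by hour 39). The most restrictive is hour 29; with a 2-hour duration, calibration must start by hour 27.
Model training feeds calibration (must start by hour 27); model export (must start by hour 30, minus 2-hour gap → hour 28); deployment (must start by hour 39). Taking the minimum, model training must finish by hour 27 and start by 27 − 3 = hour 24.
Since calibration (must start by hour 27, minus 2-hour gap → hour 25) depends on it, evaluation must finish by hour 25. Backing off its 8-hour duration gives a latest start of hour 17.
For hyperparameter sweep: model training (must start by hour 24, minus 2-hour gap → hour 22); evaluation (must start by hour 17). The most restrictive is hour 17; with a 7-hour duration, hyperparameter sweep must start by hour 10.
So hyperparameter sweep can start as early as hour 3 and as late as hour 10, giving 10 − 3 = 7 hours of slack.

7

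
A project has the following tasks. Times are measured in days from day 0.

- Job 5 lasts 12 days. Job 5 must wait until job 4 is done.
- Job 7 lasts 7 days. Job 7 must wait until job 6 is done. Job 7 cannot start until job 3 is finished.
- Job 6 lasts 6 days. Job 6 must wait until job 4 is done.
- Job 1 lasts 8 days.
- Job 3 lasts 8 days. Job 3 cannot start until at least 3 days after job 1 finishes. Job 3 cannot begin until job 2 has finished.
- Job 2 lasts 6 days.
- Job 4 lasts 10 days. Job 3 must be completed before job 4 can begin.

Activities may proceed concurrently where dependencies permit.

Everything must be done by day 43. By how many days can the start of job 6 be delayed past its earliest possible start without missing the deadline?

Nothing blocks job 2, so it runs from day 0 to day 6.
Nothing blocks job 1, so it runs from day 0 to day 8.
Job 3 cannot start until job 1 (finishes day 8, plus 3-day gap → day 11); job 2 (finishes day 6). The controlling bound is day 11, so job 3 finishes at 11 + 8 = day 19.
Job 4 cannot begin until job 3 (finishes day 19). It runs from day 19 to 19 + 10 = day 29.
Job 6 waits on job 4 (finishes day 29), so it starts at day 29 and finishes at 29 + 6 = day 35.

Working backward from the deadline:
Nothing follows job 7; the deadline of day 43 is its only limit. It must start by 43 − 7 = day 36.
Job 6 feeds into job 7 (must start by day 36); so job 6 must finish by day 36 and therefore start by day 30.
So job 6 can start as early as day 29 and as late as day 30, giving 30 − 29 = 1 day of slack.

1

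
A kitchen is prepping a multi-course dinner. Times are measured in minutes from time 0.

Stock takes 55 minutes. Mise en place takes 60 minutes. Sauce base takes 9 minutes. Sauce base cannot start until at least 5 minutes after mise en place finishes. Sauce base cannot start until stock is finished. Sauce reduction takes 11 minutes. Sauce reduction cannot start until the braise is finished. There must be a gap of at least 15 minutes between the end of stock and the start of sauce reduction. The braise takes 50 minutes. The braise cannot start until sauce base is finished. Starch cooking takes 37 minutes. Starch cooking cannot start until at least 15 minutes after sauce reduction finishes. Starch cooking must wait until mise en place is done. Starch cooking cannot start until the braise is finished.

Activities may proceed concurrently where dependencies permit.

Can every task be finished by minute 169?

Nothing blocks stock, so it runs from minute 0 to minute 55.
Nothing blocks mise en place, so it runs from minute 0 to minute 60.
Sauce base needs all of mise en place (finishes minute 60, plus 5-minute gap → minute 65); stock (finishes minute 55). That puts its earliest start at minute 65; it finishes at 65 + 9 = minute 74.
The braise waits on sauce base (finishes minute 74), so it starts at minute 74 and finishes at 74 + 50 = minute 124.
For sauce reduction: the braise (finishes minute 124); stock (finishes minute 55, plus 15-minute gap → minute 70). Taking the maximum gives a start of minute 124, and it finishes at 124 + 11 = minute 135.
For starch cooking: sauce reduction (finishes minute 135, plus 15-minute gap → minute 150); mise en place (finishes minute 60); the braise (finishes minute 124). Taking the maximum gives a start of minute 150, and it finishes at 150 + 37 = minute 187.
The earliest everything can be done is minute 187, which is after the deadline of 169, so it is not possible.

No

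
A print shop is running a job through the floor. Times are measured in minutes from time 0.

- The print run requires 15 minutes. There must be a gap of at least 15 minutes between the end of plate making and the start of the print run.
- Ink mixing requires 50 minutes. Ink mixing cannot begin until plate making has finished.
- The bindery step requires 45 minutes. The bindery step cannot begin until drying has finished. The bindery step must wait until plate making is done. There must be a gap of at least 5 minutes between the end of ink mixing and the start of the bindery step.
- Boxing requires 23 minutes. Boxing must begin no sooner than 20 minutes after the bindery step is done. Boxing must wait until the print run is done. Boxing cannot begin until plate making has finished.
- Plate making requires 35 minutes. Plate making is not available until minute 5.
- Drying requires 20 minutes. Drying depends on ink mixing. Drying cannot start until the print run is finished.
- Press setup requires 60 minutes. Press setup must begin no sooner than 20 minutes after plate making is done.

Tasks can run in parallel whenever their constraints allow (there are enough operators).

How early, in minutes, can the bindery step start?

After its own release at minute 5, plate making can start at minute 5 and finishes at minute 40.
The print run waits on plate making (finishes minute 40, plus 15-minute gap → minute 55), so it starts at minute 55 and finishes at 55 + 15 = minute 70.
Ink mixing cannot begin until plate making (finishes minute 40). It runs from minute 40 to 40 + 50 = minute 90.
For drying: ink mixing (finishes minute 90); the print run (finishes minute 70). Taking the maximum gives a start of minute 90, and it finishes at 90 + 20 = minute 110.
The bindery step waits on drying (finishes minute 110); plate making (finishes minute 40); ink mixing (finishes minute 90, plus 5-minute gap → minute 95). The latest of these is minute 110, which is the earliest the bindery step can start.

110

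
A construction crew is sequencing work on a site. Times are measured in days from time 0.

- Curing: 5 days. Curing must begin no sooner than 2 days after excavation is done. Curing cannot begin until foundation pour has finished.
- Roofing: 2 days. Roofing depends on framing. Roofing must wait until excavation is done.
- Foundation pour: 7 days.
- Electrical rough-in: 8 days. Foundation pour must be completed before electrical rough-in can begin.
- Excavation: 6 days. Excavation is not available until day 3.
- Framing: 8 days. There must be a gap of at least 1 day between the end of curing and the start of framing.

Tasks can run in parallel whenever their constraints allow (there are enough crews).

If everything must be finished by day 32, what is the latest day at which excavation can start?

8

To finish by day 32, roofing (duration 2) must start no later than day 30.
Framing has to be done before roofing (must start by day 30). That means finishing by day 30, i.e. starting by 30 − 8 = day 22.
Curing feeds into framing (must start by day 22, minus 1-day gap → day 21); so curing must finish by day 21 and therefore start by day 16.
Excavation must finish in time for curing (must start by day 16, minus 2-day gap → day 14); roofing (must start by day 30). The tightest is day 14, so excavation must start by 14 − 6 = day 8.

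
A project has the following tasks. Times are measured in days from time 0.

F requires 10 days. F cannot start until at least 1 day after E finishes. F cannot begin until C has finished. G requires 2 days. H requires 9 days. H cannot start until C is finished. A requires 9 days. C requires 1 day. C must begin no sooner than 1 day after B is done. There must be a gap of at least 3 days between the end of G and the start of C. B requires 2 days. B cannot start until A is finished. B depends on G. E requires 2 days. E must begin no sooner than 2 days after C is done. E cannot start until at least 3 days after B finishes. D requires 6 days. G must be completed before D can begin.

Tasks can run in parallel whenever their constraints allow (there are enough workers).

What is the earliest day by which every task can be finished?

28

G has no prerequisites, so it starts at day 0 and finishes at day 2.
D cannot begin until G (finishes day 2). It runs from day 2 to 2 + 6 = day 8.
A has no prerequisites, so it starts at day 0 and finishes at day 9.
For B: A (finishes day 9); G (finishes day 2). Taking the maximum gives a start of day 9, and it finishes at 9 + 2 = day 11.
C needs all of B (finishes day 11, plus 1-day gap → day 12); G (finishes day 2, plus 3-day gap → day 5). That puts its earliest start at day 12; it finishes at 12 + 1 = day 13.
H waits on C (finishes day 13), so it starts at day 13 and finishes at 13 + 9 = day 22.
E cannot start until C (finishes day 13, plus 2-day gap → day 15); B (finishes day 11, plus 3-day gap → day 14). The controlling bound is day 15, so E finishes at 15 + 2 = day 17.
F cannot start until E (finishes day 17, plus 1-day gap → day 18); C (finishes day 13). The controlling bound is day 18, so F finishes at 18 + 10 = day 28.
All tasks are finished once the last one completes. Finish times: A at 9, B at 11, C at 13, D at 8, E at 17, F at 28, G at 2, H at 22. The latest is day 28.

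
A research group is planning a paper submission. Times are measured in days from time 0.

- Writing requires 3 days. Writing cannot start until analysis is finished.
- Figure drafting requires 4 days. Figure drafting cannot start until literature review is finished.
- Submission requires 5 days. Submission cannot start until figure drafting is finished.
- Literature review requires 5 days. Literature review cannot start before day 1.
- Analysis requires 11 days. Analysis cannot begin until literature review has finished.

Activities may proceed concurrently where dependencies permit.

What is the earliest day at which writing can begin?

Literature review waits on its own release at day 1, so it starts at day 1 and finishes at 1 + 5 = day 6.
Analysis cannot begin until literature review (finishes day 6). It runs from day 6 to 6 + 11 = day 17.
Writing waits on analysis (finishes day 17), so the earliest it can start is day 17.

17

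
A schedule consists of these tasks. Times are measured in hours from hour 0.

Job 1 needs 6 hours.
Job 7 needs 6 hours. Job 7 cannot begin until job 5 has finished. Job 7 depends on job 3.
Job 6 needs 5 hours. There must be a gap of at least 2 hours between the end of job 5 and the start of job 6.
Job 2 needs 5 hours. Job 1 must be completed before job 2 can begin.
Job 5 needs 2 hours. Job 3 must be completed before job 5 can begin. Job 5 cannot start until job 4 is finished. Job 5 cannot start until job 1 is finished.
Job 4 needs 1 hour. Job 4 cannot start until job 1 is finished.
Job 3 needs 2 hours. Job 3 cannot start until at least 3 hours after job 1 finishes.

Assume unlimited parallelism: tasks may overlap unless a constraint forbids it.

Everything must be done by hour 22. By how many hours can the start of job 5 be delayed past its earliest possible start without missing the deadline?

Job 1 has no prerequisites, so it starts at hour 0 and finishes at hour 6.
Job 4 cannot begin until job 1 (finishes hour 6). It runs from hour 6 to 6 + 1 = hour 7.
Job 3 cannot begin until job 1 (finishes hour 6, plus 3-hour gap → hour 9). It runs from hour 9 to 9 + 2 = hour 11.
Job 5 cannot start until job 3 (finishes hour 11); job 4 (finishes hour 7); job 1 (finishes hour 6). The controlling bound is hour 11, so job 5 finishes at 11 + 2 = hour 13.

Working backward from the deadline:
Job 6 must finish by hour 22; it takes 5 hours, so it must start by 22 − 5 = hour 17.
Nothing follows job 7; the deadline of hour 22 is its only limit. It must start by 22 − 6 = hour 16.
Job 5 has several dependents: job 6 (must start by hour 17, minus 2-hour gap → hour 15); job 7 (must start by hour 16). The earliest of those limits is hour 15, so job 5 must start by 15 − 2 = hour 13.
So job 5 can start as early as hour 11 and as late as hour 13, giving 13 − 11 = 2 hours of slack.

2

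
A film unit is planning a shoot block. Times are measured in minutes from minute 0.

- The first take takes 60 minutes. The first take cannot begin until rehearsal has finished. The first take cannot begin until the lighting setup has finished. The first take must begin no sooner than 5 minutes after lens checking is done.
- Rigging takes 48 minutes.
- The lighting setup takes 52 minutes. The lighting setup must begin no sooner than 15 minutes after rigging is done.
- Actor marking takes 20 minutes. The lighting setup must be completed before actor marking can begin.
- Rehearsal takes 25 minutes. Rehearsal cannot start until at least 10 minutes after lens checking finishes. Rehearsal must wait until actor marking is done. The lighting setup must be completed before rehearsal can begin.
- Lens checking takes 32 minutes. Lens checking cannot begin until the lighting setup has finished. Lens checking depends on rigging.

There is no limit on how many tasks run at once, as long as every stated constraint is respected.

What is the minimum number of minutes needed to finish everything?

242

Rigging has no prerequisites, so it starts at minute 0 and finishes at minute 48.
The lighting setup cannot begin until rigging (finishes minute 48, plus 15-minute gap → minute 63). It runs from minute 63 to 63 + 52 = minute 115.
Actor marking cannot begin until the lighting setup (finishes minute 115). It runs from minute 115 to 115 + 20 = minute 135.
For lens checking: the lighting setup (finishes minute 115); rigging (finishes minute 48). Taking the maximum gives a start of minute 115, and it finishes at 115 + 32 = minute 147.
Rehearsal has to wait for lens checking (finishes minute 147, plus 10-minute gap → minute 157); actor marking (finishes minute 135); the lighting setup (finishes minute 115). The latest of these is minute 157, so rehearsal runs minute 157 to 157 + 25 = minute 182.
The first take has to wait for rehearsal (finishes minute 182); the lighting setup (finishes minute 115); lens checking (finishes minute 147, plus 5-minute gap → minute 152). The latest of these is minute 182, so the first take runs minute 182 to 182 + 60 = minute 242.
All tasks are finished once the last one completes. Finish times: Rigging at 48, The lighting setup at 115, Lens checking at 147, Actor marking at 135, Rehearsal at 182, The first take at 242. The latest is minute 242.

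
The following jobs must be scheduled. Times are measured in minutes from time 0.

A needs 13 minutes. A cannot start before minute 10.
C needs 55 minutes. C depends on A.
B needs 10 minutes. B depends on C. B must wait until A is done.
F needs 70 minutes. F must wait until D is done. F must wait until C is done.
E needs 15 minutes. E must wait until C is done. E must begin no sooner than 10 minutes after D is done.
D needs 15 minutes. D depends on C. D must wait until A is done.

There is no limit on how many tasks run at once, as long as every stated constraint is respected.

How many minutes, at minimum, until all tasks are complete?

163

A cannot begin until its own release at minute 10. It runs from minute 10 to 10 + 13 = minute 23.
C waits on A (finishes minute 23), so it starts at minute 23 and finishes at 23 + 55 = minute 78.
D cannot start until C (finishes minute 78); A (finishes minute 23). The controlling bound is minute 78, so D finishes at 78 + 15 = minute 93.
F has to wait for D (finishes minute 93); C (finishes minute 78). The latest of these is minute 93, so F runs minute 93 to 93 + 70 = minute 163.
For E: C (finishes minute 78); D (finishes minute 93, plus 10-minute gap → minute 103). Taking the maximum gives a start of minute 103, and it finishes at 103 + 15 = minute 118.
B cannot start until C (finishes minute 78); A (finishes minute 23). The controlling bound is minute 78, so B finishes at 78 + 10 = minute 88.
All tasks are finished once the last one completes. Finish times: A at 23, B at 88, C at 78, D at 93, E at 118, F at 163. The latest is minute 163.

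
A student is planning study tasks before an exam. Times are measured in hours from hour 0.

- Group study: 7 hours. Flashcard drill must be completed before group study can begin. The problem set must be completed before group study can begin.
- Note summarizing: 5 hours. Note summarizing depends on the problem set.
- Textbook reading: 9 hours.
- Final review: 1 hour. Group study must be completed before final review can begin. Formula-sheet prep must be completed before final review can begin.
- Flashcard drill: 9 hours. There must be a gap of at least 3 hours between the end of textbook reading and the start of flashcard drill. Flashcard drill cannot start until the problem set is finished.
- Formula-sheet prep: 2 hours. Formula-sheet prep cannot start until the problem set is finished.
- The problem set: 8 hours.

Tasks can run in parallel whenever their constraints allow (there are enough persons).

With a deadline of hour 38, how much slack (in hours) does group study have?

9

Nothing blocks the problem set, so it runs from hour 0 to hour 8.
Textbook reading can start immediately at hour 0; it finishes at hour 9.
Flashcard drill needs all of textbook reading (finishes hour 9, plus 3-hour gap → hour 12); the problem set (finishes hour 8). That puts its earliest start at hour 12; it finishes at 12 + 9 = hour 21.
Group study has to wait for flashcard drill (finishes hour 21); the problem set (finishes hour 8). The latest of these is hour 21, so group study runs hour 21 to 21 + 7 = hour 28.

Working backward from the deadline:
Final review must finish by hour 38; it takes 1 hour, so it must start by 38 − 1 = hour 37.
Since final review (must start by hour 37) depends on it, group study must finish by hour 37. Backing off its 7-hour duration gives a latest start of hour 30.
So group study can start as early as hour 21 and as late as hour 30, giving 30 − 21 = 9 hours of slack.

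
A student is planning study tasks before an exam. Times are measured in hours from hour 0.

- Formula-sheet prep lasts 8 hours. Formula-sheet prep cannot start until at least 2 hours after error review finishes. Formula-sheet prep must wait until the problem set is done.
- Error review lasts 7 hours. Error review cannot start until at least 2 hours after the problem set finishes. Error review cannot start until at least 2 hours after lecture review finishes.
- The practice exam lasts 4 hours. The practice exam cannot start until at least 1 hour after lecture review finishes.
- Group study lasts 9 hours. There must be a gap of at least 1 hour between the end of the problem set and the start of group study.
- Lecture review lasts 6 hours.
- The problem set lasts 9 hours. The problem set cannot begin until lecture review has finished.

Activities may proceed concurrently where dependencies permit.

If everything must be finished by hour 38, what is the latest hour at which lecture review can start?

4

Nothing follows formula-sheet prep; the deadline of hour 38 is its only limit. It must start by 38 − 8 = hour 30.
Error review has to be done before formula-sheet prep (must start by hour 30, minus 2-hour gap → hour 28). That means finishing by hour 28, i.e. starting by 28 − 7 = hour 21.
Group study has no dependents, so it just needs to finish by hour 38. Starting by 38 − 9 = hour 29 achieves that.
The problem set has several dependents: error review (must start by hour 21, minus 2-hour gap → hour 19); group study (must start by hour 29, minus 1-hour gap → hour 28); formula-sheet prep (must start by hour 30). The earliest of those limits is hour 19, so the problem set must start by 19 − 9 = hour 10.
To finish by hour 38, the practice exam (duration 4) must start no later than hour 34.
Lecture review has several dependents: the problem set (must start by hour 10); the practice exam (must start by hour 34, minus 1-hour gap → hour 33); error review (must start by hour 21, minus 2-hour gap → hour 19). The earliest of those limits is hour 10, so lecture review must start by 10 − 6 = hour 4.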